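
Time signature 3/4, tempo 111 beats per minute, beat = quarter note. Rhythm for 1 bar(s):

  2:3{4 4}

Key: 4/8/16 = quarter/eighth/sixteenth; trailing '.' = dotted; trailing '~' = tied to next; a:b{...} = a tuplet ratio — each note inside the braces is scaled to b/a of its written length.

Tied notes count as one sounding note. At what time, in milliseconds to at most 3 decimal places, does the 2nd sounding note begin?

1. 0.0ms @ 0 + 810.811ms (3/2)
2. 810.811ms @ 3/2 + 810.811ms (3/2)

note 2 onset = 3/2b = 810.811ms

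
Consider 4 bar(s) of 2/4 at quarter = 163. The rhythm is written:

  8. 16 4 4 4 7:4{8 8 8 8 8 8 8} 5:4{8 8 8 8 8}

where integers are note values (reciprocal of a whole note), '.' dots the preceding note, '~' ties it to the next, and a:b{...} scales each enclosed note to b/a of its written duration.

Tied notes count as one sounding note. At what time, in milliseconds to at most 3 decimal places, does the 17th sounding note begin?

1. 0.0ms @ 0 + 276.074ms (3/4)
2. 276.074ms @ 3/4 + 92.025ms (1/4)
3. 368.098ms @ 1 + 368.098ms (1)
4. 736.196ms @ 2 + 368.098ms (1)
5. 1104.294ms @ 3 + 368.098ms (1)
6. 1472.393ms @ 4 + 105.171ms (2/7)
7. 1577.564ms @ 30/7 + 105.171ms (2/7)
8. 1682.734ms @ 32/7 + 105.171ms (2/7)
9. 1787.905ms @ 34/7 + 105.171ms (2/7)
10. 1893.076ms @ 36/7 + 105.171ms (2/7)
11. 1998.247ms @ 38/7 + 105.171ms (2/7)
12. 2103.418ms @ 40/7 + 105.171ms (2/7)
13. 2208.589ms @ 6 + 147.239ms (2/5)
14. 2355.828ms @ 32/5 + 147.239ms (2/5)
15. 2503.067ms @ 34/5 + 147.239ms (2/5)
16. 2650.307ms @ 36/5 + 147.239ms (2/5)
17. 2797.546ms @ 38/5 + 147.239ms (2/5)

note 17 onset = 38/5b = 2797.546ms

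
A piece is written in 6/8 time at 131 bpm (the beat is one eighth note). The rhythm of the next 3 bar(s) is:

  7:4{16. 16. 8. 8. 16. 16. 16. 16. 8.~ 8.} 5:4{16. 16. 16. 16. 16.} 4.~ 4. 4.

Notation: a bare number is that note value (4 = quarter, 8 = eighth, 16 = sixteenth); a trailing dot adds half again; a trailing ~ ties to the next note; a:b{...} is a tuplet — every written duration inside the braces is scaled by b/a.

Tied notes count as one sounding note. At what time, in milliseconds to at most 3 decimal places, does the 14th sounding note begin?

note 14 onset = 42/5b = 3847.328ms

1. 0.0ms @ 0 + 196.292ms (3/7)
2. 196.292ms @ 3/7 + 196.292ms (3/7)
3. 392.585ms @ 6/7 + 392.585ms (6/7)
4. 785.169ms @ 12/7 + 392.585ms (6/7)
5. 1177.754ms @ 18/7 + 196.292ms (3/7)
6. 1374.046ms @ 3 + 196.292ms (3/7)
7. 1570.338ms @ 24/7 + 196.292ms (3/7)
8. 1766.63ms @ 27/7 + 196.292ms (3/7)
9. 1962.923ms @ 30/7 + 785.169ms (12/7)
10. 2748.092ms @ 6 + 274.809ms (3/5)
11. 3022.901ms @ 33/5 + 274.809ms (3/5)
12. 3297.71ms @ 36/5 + 274.809ms (3/5)
13. 3572.519ms @ 39/5 + 274.809ms (3/5)
14. 3847.328ms @ 42/5 + 274.809ms (3/5)
15. 4122.137ms @ 9 + 2748.092ms (6)
16. 6870.229ms @ 15 + 1374.046ms (3)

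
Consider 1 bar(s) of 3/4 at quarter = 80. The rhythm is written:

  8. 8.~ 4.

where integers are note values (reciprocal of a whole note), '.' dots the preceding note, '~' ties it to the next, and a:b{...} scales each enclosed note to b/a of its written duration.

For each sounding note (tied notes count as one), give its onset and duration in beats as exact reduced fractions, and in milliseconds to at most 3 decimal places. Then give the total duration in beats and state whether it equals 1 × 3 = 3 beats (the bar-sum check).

1) 0.0ms=0b +562.5ms=3/4b
2) 562.5ms=3/4b +1687.5ms=9/4b
Σ=3b of 3 (80bpm 3/4) — PASS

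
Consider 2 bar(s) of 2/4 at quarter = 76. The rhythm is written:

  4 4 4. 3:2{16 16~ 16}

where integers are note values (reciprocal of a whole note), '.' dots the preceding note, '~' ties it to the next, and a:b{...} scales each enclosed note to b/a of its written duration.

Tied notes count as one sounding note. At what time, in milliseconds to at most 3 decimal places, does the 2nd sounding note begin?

1. 0.0ms @ 0 + 789.474ms (1)
2. 789.474ms @ 1 + 789.474ms (1)
3. 1578.947ms @ 2 + 1184.211ms (3/2)
4. 2763.158ms @ 7/2 + 131.579ms (1/6)
5. 2894.737ms @ 11/3 + 263.158ms (1/3)

note 2 onset = 1b = 789.474ms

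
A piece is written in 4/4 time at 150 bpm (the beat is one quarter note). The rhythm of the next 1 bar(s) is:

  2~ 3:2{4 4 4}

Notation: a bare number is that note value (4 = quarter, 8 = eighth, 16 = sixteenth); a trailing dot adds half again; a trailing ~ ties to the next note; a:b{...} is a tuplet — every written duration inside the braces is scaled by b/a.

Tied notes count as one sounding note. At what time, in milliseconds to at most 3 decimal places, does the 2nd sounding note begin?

note 2 onset = 8/3b = 1066.667ms

1. 0.0ms @ 0 + 1066.667ms (8/3)
2. 1066.667ms @ 8/3 + 266.667ms (2/3)
3. 1333.333ms @ 10/3 + 266.667ms (2/3)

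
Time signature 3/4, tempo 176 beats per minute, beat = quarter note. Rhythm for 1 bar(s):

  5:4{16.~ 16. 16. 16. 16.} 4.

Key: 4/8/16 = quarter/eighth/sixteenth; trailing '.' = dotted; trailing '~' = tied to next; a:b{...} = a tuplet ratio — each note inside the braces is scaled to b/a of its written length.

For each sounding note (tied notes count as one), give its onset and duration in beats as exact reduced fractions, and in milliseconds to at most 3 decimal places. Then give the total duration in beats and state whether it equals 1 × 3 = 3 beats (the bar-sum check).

1) 0.0ms=0b +204.545ms=3/5b
2) 204.545ms=3/5b +102.273ms=3/10b
3) 306.818ms=9/10b +102.273ms=3/10b
4) 409.091ms=6/5b +102.273ms=3/10b
5) 511.364ms=3/2b +511.364ms=3/2b
Σ=3b of 3 (176bpm 3/4) — PASS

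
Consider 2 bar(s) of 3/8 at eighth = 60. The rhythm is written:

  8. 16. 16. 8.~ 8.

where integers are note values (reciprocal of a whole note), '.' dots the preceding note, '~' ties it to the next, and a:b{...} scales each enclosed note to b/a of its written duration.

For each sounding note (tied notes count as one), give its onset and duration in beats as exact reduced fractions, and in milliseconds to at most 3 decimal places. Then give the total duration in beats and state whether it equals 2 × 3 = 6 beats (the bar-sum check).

1) 0.0ms=0b +1500.0ms=3/2b
2) 1500.0ms=3/2b +750.0ms=3/4b
3) 2250.0ms=9/4b +750.0ms=3/4b
4) 3000.0ms=3b +3000.0ms=3b
Σ=6b of 6 (60bpm 3/8) — PASS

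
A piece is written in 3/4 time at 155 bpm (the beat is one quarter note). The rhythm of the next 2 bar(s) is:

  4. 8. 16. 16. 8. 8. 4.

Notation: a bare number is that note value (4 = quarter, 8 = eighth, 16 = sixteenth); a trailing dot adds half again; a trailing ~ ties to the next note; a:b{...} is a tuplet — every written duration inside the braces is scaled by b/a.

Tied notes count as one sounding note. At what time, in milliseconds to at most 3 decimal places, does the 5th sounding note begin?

1. 0.0ms @ 0 + 580.645ms (3/2)
2. 580.645ms @ 3/2 + 290.323ms (3/4)
3. 870.968ms @ 9/4 + 145.161ms (3/8)
4. 1016.129ms @ 21/8 + 145.161ms (3/8)
5. 1161.29ms @ 3 + 290.323ms (3/4)
6. 1451.613ms @ 15/4 + 290.323ms (3/4)
7. 1741.935ms @ 9/2 + 580.645ms (3/2)

note 5 onset = 3b = 1161.29ms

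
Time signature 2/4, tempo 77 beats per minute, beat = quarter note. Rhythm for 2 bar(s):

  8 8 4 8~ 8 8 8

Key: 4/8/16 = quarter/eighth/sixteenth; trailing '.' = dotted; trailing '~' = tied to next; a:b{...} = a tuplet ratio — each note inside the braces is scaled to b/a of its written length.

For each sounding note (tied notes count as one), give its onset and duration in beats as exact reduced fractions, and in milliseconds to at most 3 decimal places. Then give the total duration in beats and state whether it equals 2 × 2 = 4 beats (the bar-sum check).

1) 0.0ms=0b +389.61ms=1/2b
2) 389.61ms=1/2b +389.61ms=1/2b
3) 779.221ms=1b +779.221ms=1b
4) 1558.442ms=2b +779.221ms=1b
5) 2337.662ms=3b +389.61ms=1/2b
6) 2727.273ms=7/2b +389.61ms=1/2b
Σ=4b of 4 (77bpm 2/4) — PASS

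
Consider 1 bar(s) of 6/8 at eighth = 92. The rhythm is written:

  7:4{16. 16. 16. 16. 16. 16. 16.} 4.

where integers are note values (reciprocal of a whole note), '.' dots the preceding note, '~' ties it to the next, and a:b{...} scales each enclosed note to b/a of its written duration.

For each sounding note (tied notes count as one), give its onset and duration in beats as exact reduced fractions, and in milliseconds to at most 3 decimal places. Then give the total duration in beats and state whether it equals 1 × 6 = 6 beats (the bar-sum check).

1) 0.0ms=0b +279.503ms=3/7b
2) 279.503ms=3/7b +279.503ms=3/7b
3) 559.006ms=6/7b +279.503ms=3/7b
4) 838.509ms=9/7b +279.503ms=3/7b
5) 1118.012ms=12/7b +279.503ms=3/7b
6) 1397.516ms=15/7b +279.503ms=3/7b
7) 1677.019ms=18/7b +279.503ms=3/7b
8) 1956.522ms=3b +1956.522ms=3b
Σ=6b of 6 (92bpm 6/8) — PASS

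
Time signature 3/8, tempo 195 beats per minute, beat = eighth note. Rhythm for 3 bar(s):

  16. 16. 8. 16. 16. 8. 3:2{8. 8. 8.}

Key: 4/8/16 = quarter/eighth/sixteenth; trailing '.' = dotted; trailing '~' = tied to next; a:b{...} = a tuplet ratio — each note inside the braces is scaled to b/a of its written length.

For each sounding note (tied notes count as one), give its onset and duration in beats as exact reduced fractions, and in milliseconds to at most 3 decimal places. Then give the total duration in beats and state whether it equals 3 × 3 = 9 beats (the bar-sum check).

1) 0.0ms=0b +230.769ms=3/4b
2) 230.769ms=3/4b +230.769ms=3/4b
3) 461.538ms=3/2b +461.538ms=3/2b
4) 923.077ms=3b +230.769ms=3/4b
5) 1153.846ms=15/4b +230.769ms=3/4b
6) 1384.615ms=9/2b +461.538ms=3/2b
7) 1846.154ms=6b +307.692ms=1b
8) 2153.846ms=7b +307.692ms=1b
9) 2461.538ms=8b +307.692ms=1b
Σ=9b of 9 (195bpm 3/8) — PASS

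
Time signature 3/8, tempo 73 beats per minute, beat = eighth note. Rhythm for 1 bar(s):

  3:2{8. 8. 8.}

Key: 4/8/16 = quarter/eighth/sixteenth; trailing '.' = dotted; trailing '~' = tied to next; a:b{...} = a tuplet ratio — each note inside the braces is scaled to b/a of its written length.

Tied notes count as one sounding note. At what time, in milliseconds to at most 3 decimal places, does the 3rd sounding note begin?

1. 0.0ms @ 0 + 821.918ms (1)
2. 821.918ms @ 1 + 821.918ms (1)
3. 1643.836ms @ 2 + 821.918ms (1)

note 3 onset = 2b = 1643.836ms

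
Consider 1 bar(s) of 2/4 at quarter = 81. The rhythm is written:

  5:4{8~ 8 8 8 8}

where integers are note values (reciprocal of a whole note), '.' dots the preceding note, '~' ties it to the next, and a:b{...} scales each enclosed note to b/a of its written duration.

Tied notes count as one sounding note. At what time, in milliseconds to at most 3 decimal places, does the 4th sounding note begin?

note 4 onset = 8/5b = 1185.185ms

1. 0.0ms @ 0 + 592.593ms (4/5)
2. 592.593ms @ 4/5 + 296.296ms (2/5)
3. 888.889ms @ 6/5 + 296.296ms (2/5)
4. 1185.185ms @ 8/5 + 296.296ms (2/5)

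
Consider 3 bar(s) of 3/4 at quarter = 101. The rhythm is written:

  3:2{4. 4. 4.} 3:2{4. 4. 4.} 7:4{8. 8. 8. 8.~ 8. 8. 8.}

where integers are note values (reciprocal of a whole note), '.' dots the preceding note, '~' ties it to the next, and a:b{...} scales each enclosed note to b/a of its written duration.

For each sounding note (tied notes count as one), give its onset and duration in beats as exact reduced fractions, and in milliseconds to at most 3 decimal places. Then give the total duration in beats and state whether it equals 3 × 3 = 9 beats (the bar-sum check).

1) 0.0ms=0b +594.059ms=1b
2) 594.059ms=1b +594.059ms=1b
3) 1188.119ms=2b +594.059ms=1b
4) 1782.178ms=3b +594.059ms=1b
5) 2376.238ms=4b +594.059ms=1b
6) 2970.297ms=5b +594.059ms=1b
7) 3564.356ms=6b +254.597ms=3/7b
8) 3818.953ms=45/7b +254.597ms=3/7b
9) 4073.55ms=48/7b +254.597ms=3/7b
10) 4328.147ms=51/7b +509.194ms=6/7b
11) 4837.341ms=57/7b +254.597ms=3/7b
12) 5091.938ms=60/7b +254.597ms=3/7b
Σ=9b of 9 (101bpm 3/4) — PASS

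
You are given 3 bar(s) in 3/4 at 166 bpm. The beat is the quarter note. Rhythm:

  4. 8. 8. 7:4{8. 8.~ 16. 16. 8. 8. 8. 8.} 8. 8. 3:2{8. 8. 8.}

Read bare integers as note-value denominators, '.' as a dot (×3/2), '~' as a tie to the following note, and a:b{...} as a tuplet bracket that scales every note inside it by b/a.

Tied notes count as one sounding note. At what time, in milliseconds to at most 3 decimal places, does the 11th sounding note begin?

note 11 onset = 6b = 2168.675ms

1. 0.0ms @ 0 + 542.169ms (3/2)
2. 542.169ms @ 3/2 + 271.084ms (3/4)
3. 813.253ms @ 9/4 + 271.084ms (3/4)
4. 1084.337ms @ 3 + 154.905ms (3/7)
5. 1239.243ms @ 24/7 + 232.358ms (9/14)
6. 1471.601ms @ 57/14 + 77.453ms (3/14)
7. 1549.053ms @ 30/7 + 154.905ms (3/7)
8. 1703.959ms @ 33/7 + 154.905ms (3/7)
9. 1858.864ms @ 36/7 + 154.905ms (3/7)
10. 2013.769ms @ 39/7 + 154.905ms (3/7)
11. 2168.675ms @ 6 + 271.084ms (3/4)
12. 2439.759ms @ 27/4 + 271.084ms (3/4)
13. 2710.843ms @ 15/2 + 180.723ms (1/2)
14. 2891.566ms @ 8 + 180.723ms (1/2)
15. 3072.289ms @ 17/2 + 180.723ms (1/2)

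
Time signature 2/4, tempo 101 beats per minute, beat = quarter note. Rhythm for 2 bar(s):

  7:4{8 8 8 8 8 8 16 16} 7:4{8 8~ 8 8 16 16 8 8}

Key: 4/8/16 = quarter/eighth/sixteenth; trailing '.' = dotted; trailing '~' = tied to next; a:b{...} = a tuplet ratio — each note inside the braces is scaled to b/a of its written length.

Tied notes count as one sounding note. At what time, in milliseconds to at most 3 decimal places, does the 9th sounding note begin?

1. 0.0ms @ 0 + 169.731ms (2/7)
2. 169.731ms @ 2/7 + 169.731ms (2/7)
3. 339.463ms @ 4/7 + 169.731ms (2/7)
4. 509.194ms @ 6/7 + 169.731ms (2/7)
5. 678.925ms @ 8/7 + 169.731ms (2/7)
6. 848.656ms @ 10/7 + 169.731ms (2/7)
7. 1018.388ms @ 12/7 + 84.866ms (1/7)
8. 1103.253ms @ 13/7 + 84.866ms (1/7)
9. 1188.119ms @ 2 + 169.731ms (2/7)
10. 1357.85ms @ 16/7 + 339.463ms (4/7)
11. 1697.313ms @ 20/7 + 169.731ms (2/7)
12. 1867.044ms @ 22/7 + 84.866ms (1/7)
13. 1951.909ms @ 23/7 + 84.866ms (1/7)
14. 2036.775ms @ 24/7 + 169.731ms (2/7)
15. 2206.506ms @ 26/7 + 169.731ms (2/7)

note 9 onset = 2b = 1188.119ms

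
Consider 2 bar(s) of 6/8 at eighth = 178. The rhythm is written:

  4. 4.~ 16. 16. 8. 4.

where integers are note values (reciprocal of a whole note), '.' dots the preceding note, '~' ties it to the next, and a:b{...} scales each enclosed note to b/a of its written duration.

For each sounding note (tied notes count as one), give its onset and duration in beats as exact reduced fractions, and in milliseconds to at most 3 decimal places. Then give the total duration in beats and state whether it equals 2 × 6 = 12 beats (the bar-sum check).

1) 0.0ms=0b +1011.236ms=3b
2) 1011.236ms=3b +1264.045ms=15/4b
3) 2275.281ms=27/4b +252.809ms=3/4b
4) 2528.09ms=15/2b +505.618ms=3/2b
5) 3033.708ms=9b +1011.236ms=3b
Σ=12b of 12 (178bpm 6/8) — PASS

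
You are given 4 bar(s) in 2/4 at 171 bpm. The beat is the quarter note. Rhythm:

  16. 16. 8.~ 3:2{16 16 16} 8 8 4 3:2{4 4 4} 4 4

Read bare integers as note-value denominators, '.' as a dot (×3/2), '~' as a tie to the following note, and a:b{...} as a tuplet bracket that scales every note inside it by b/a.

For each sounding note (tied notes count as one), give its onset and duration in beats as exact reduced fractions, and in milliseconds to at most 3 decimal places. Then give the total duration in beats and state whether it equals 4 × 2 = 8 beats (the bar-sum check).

1) 0.0ms=0b +131.579ms=3/8b
2) 131.579ms=3/8b +131.579ms=3/8b
3) 263.158ms=3/4b +321.637ms=11/12b
4) 584.795ms=5/3b +58.48ms=1/6b
5) 643.275ms=11/6b +58.48ms=1/6b
6) 701.754ms=2b +175.439ms=1/2b
7) 877.193ms=5/2b +175.439ms=1/2b
8) 1052.632ms=3b +350.877ms=1b
9) 1403.509ms=4b +233.918ms=2/3b
10) 1637.427ms=14/3b +233.918ms=2/3b
11) 1871.345ms=16/3b +233.918ms=2/3b
12) 2105.263ms=6b +350.877ms=1b
13) 2456.14ms=7b +350.877ms=1b
Σ=8b of 8 (171bpm 2/4) — PASS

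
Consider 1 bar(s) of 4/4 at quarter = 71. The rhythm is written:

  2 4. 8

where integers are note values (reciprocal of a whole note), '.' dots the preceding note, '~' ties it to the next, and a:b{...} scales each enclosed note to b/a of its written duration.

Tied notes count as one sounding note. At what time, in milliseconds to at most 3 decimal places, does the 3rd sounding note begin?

note 3 onset = 7/2b = 2957.746ms

1. 0.0ms @ 0 + 1690.141ms (2)
2. 1690.141ms @ 2 + 1267.606ms (3/2)
3. 2957.746ms @ 7/2 + 422.535ms (1/2)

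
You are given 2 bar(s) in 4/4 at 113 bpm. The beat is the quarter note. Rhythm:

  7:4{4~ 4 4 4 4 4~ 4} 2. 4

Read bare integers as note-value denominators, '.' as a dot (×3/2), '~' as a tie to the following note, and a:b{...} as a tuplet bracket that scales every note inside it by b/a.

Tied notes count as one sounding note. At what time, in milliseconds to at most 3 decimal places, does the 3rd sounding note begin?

note 3 onset = 12/7b = 910.24ms

1. 0.0ms @ 0 + 606.827ms (8/7)
2. 606.827ms @ 8/7 + 303.413ms (4/7)
3. 910.24ms @ 12/7 + 303.413ms (4/7)
4. 1213.654ms @ 16/7 + 303.413ms (4/7)
5. 1517.067ms @ 20/7 + 606.827ms (8/7)
6. 2123.894ms @ 4 + 1592.92ms (3)
7. 3716.814ms @ 7 + 530.973ms (1)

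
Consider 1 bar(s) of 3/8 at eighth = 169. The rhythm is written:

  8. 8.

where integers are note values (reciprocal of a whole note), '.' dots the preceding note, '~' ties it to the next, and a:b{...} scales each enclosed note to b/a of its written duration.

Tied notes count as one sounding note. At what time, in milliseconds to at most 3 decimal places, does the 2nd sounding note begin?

note 2 onset = 3/2b = 532.544ms

1. 0.0ms @ 0 + 532.544ms (3/2)
2. 532.544ms @ 3/2 + 532.544ms (3/2)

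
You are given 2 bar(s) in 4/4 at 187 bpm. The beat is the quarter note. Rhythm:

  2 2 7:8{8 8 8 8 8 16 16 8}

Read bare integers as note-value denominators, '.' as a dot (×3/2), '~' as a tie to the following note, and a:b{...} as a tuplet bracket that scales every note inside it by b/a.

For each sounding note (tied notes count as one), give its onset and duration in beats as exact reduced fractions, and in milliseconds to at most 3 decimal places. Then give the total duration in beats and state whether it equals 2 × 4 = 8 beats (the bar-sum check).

1) 0.0ms=0b +641.711ms=2b
2) 641.711ms=2b +641.711ms=2b
3) 1283.422ms=4b +183.346ms=4/7b
4) 1466.769ms=32/7b +183.346ms=4/7b
5) 1650.115ms=36/7b +183.346ms=4/7b
6) 1833.461ms=40/7b +183.346ms=4/7b
7) 2016.807ms=44/7b +183.346ms=4/7b
8) 2200.153ms=48/7b +91.673ms=2/7b
9) 2291.826ms=50/7b +91.673ms=2/7b
10) 2383.499ms=52/7b +183.346ms=4/7b
Σ=8b of 8 (187bpm 4/4) — PASS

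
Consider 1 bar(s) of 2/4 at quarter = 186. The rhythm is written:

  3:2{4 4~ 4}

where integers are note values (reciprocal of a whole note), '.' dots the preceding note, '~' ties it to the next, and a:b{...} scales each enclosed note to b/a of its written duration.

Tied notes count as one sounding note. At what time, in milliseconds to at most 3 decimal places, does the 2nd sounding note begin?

1. 0.0ms @ 0 + 215.054ms (2/3)
2. 215.054ms @ 2/3 + 430.108ms (4/3)

note 2 onset = 2/3b = 215.054ms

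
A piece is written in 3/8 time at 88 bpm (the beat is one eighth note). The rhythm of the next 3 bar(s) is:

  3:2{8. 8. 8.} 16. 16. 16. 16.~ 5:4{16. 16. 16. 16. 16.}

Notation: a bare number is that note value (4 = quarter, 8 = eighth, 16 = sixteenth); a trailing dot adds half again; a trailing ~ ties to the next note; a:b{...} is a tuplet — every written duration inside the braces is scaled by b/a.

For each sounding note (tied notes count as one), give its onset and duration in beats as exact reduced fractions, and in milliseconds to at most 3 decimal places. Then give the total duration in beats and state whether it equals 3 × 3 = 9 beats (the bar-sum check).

1) 0.0ms=0b +681.818ms=1b
2) 681.818ms=1b +681.818ms=1b
3) 1363.636ms=2b +681.818ms=1b
4) 2045.455ms=3b +511.364ms=3/4b
5) 2556.818ms=15/4b +511.364ms=3/4b
6) 3068.182ms=9/2b +511.364ms=3/4b
7) 3579.545ms=21/4b +920.455ms=27/20b
8) 4500.0ms=33/5b +409.091ms=3/5b
9) 4909.091ms=36/5b +409.091ms=3/5b
10) 5318.182ms=39/5b +409.091ms=3/5b
11) 5727.273ms=42/5b +409.091ms=3/5b
Σ=9b of 9 (88bpm 3/8) — PASS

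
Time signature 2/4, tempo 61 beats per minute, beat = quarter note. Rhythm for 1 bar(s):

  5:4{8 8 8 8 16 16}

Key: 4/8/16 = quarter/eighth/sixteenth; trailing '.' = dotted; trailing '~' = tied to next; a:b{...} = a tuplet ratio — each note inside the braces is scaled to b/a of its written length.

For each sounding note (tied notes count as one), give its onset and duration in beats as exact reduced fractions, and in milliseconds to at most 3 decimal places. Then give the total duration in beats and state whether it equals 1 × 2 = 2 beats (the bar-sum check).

1) 0.0ms=0b +393.443ms=2/5b
2) 393.443ms=2/5b +393.443ms=2/5b
3) 786.885ms=4/5b +393.443ms=2/5b
4) 1180.328ms=6/5b +393.443ms=2/5b
5) 1573.77ms=8/5b +196.721ms=1/5b
6) 1770.492ms=9/5b +196.721ms=1/5b
Σ=2b of 2 (61bpm 2/4) — PASS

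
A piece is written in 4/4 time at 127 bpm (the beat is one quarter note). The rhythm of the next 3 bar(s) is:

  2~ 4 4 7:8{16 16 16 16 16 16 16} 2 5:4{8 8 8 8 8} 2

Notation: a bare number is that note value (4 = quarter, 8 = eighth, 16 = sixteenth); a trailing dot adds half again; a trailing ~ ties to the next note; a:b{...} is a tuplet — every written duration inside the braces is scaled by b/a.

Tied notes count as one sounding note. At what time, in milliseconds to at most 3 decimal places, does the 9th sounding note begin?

1. 0.0ms @ 0 + 1417.323ms (3)
2. 1417.323ms @ 3 + 472.441ms (1)
3. 1889.764ms @ 4 + 134.983ms (2/7)
4. 2024.747ms @ 30/7 + 134.983ms (2/7)
5. 2159.73ms @ 32/7 + 134.983ms (2/7)
6. 2294.713ms @ 34/7 + 134.983ms (2/7)
7. 2429.696ms @ 36/7 + 134.983ms (2/7)
8. 2564.679ms @ 38/7 + 134.983ms (2/7)
9. 2699.663ms @ 40/7 + 134.983ms (2/7)
10. 2834.646ms @ 6 + 944.882ms (2)
11. 3779.528ms @ 8 + 188.976ms (2/5)
12. 3968.504ms @ 42/5 + 188.976ms (2/5)
13. 4157.48ms @ 44/5 + 188.976ms (2/5)
14. 4346.457ms @ 46/5 + 188.976ms (2/5)
15. 4535.433ms @ 48/5 + 188.976ms (2/5)
16. 4724.409ms @ 10 + 944.882ms (2)

note 9 onset = 40/7b = 2699.663ms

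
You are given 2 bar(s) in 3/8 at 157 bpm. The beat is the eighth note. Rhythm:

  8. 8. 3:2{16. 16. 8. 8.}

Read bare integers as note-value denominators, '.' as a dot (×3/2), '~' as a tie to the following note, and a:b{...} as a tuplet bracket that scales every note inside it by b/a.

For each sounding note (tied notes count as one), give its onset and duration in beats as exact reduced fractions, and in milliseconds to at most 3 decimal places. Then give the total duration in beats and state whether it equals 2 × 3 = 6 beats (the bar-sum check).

1) 0.0ms=0b +573.248ms=3/2b
2) 573.248ms=3/2b +573.248ms=3/2b
3) 1146.497ms=3b +191.083ms=1/2b
4) 1337.58ms=7/2b +191.083ms=1/2b
5) 1528.662ms=4b +382.166ms=1b
6) 1910.828ms=5b +382.166ms=1b
Σ=6b of 6 (157bpm 3/8) — PASS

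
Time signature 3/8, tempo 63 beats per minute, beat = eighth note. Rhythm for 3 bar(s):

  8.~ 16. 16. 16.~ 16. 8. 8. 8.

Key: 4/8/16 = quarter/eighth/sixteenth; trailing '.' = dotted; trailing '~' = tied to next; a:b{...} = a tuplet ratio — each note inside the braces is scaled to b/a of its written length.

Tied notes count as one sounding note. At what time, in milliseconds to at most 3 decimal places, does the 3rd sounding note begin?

1. 0.0ms @ 0 + 2142.857ms (9/4)
2. 2142.857ms @ 9/4 + 714.286ms (3/4)
3. 2857.143ms @ 3 + 1428.571ms (3/2)
4. 4285.714ms @ 9/2 + 1428.571ms (3/2)
5. 5714.286ms @ 6 + 1428.571ms (3/2)
6. 7142.857ms @ 15/2 + 1428.571ms (3/2)

note 3 onset = 3b = 2857.143ms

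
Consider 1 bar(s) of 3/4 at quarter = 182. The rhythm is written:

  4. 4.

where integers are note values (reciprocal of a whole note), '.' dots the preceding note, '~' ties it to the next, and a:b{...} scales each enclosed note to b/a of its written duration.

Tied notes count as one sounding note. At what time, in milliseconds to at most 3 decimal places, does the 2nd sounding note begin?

1. 0.0ms @ 0 + 494.505ms (3/2)
2. 494.505ms @ 3/2 + 494.505ms (3/2)

note 2 onset = 3/2b = 494.505ms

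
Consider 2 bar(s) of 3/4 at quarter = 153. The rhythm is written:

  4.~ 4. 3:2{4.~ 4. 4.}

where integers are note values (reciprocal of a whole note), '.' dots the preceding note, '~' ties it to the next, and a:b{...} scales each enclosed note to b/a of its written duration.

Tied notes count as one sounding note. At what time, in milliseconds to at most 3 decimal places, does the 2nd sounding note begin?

1. 0.0ms @ 0 + 1176.471ms (3)
2. 1176.471ms @ 3 + 784.314ms (2)
3. 1960.784ms @ 5 + 392.157ms (1)

note 2 onset = 3b = 1176.471ms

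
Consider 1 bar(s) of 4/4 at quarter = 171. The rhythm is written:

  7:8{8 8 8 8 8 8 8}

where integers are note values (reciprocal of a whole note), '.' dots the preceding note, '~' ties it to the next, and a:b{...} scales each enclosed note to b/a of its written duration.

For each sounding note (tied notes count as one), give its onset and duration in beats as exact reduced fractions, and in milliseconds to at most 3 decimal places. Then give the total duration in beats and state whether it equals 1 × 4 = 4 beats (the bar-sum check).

1) 0.0ms=0b +200.501ms=4/7b
2) 200.501ms=4/7b +200.501ms=4/7b
3) 401.003ms=8/7b +200.501ms=4/7b
4) 601.504ms=12/7b +200.501ms=4/7b
5) 802.005ms=16/7b +200.501ms=4/7b
6) 1002.506ms=20/7b +200.501ms=4/7b
7) 1203.008ms=24/7b +200.501ms=4/7b
Σ=4b of 4 (171bpm 4/4) — PASS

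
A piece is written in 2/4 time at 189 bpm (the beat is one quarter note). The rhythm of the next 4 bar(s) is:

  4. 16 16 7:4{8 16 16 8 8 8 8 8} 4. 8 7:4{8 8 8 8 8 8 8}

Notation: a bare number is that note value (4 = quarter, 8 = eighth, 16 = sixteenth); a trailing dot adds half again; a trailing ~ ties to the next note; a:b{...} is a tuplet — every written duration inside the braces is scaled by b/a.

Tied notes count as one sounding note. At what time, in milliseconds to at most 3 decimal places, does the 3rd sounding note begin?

note 3 onset = 7/4b = 555.556ms

1. 0.0ms @ 0 + 476.19ms (3/2)
2. 476.19ms @ 3/2 + 79.365ms (1/4)
3. 555.556ms @ 7/4 + 79.365ms (1/4)
4. 634.921ms @ 2 + 90.703ms (2/7)
5. 725.624ms @ 16/7 + 45.351ms (1/7)
6. 770.975ms @ 17/7 + 45.351ms (1/7)
7. 816.327ms @ 18/7 + 90.703ms (2/7)
8. 907.029ms @ 20/7 + 90.703ms (2/7)
9. 997.732ms @ 22/7 + 90.703ms (2/7)
10. 1088.435ms @ 24/7 + 90.703ms (2/7)
11. 1179.138ms @ 26/7 + 90.703ms (2/7)
12. 1269.841ms @ 4 + 476.19ms (3/2)
13. 1746.032ms @ 11/2 + 158.73ms (1/2)
14. 1904.762ms @ 6 + 90.703ms (2/7)
15. 1995.465ms @ 44/7 + 90.703ms (2/7)
16. 2086.168ms @ 46/7 + 90.703ms (2/7)
17. 2176.871ms @ 48/7 + 90.703ms (2/7)
18. 2267.574ms @ 50/7 + 90.703ms (2/7)
19. 2358.277ms @ 52/7 + 90.703ms (2/7)
20. 2448.98ms @ 54/7 + 90.703ms (2/7)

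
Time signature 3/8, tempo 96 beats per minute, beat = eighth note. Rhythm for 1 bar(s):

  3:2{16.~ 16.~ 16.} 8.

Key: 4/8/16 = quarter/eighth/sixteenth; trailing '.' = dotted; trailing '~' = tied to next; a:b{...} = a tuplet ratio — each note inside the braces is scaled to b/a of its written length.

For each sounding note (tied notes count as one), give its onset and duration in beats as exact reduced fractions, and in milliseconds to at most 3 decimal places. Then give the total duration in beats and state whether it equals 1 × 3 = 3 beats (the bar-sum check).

1) 0.0ms=0b +937.5ms=3/2b
2) 937.5ms=3/2b +937.5ms=3/2b
Σ=3b of 3 (96bpm 3/8) — PASS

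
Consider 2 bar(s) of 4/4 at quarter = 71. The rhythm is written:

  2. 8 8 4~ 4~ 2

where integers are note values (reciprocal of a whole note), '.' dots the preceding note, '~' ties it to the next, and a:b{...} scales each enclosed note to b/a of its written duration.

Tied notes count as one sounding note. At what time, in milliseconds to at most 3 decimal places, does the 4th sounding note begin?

note 4 onset = 4b = 3380.282ms

1. 0.0ms @ 0 + 2535.211ms (3)
2. 2535.211ms @ 3 + 422.535ms (1/2)
3. 2957.746ms @ 7/2 + 422.535ms (1/2)
4. 3380.282ms @ 4 + 3380.282ms (4)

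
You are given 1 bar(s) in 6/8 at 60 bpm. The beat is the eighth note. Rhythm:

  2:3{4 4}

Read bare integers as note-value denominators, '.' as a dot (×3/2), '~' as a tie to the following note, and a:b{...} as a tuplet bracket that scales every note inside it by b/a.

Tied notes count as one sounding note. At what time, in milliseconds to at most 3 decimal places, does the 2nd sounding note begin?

1. 0.0ms @ 0 + 3000.0ms (3)
2. 3000.0ms @ 3 + 3000.0ms (3)

note 2 onset = 3b = 3000.0ms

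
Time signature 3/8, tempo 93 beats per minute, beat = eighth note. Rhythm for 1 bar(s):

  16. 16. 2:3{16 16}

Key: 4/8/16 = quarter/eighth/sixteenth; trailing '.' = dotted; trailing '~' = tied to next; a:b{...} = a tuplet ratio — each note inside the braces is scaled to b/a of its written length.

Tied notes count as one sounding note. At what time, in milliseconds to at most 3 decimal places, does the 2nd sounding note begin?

1. 0.0ms @ 0 + 483.871ms (3/4)
2. 483.871ms @ 3/4 + 483.871ms (3/4)
3. 967.742ms @ 3/2 + 483.871ms (3/4)
4. 1451.613ms @ 9/4 + 483.871ms (3/4)

note 2 onset = 3/4b = 483.871ms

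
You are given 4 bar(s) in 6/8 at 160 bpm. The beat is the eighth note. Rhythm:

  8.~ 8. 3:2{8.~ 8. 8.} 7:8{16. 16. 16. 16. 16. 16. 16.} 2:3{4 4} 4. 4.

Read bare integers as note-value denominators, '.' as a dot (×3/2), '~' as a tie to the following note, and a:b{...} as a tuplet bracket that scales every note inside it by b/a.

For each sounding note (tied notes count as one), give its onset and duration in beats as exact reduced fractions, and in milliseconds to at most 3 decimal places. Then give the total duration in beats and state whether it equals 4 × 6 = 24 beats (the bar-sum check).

1) 0.0ms=0b +1125.0ms=3b
2) 1125.0ms=3b +750.0ms=2b
3) 1875.0ms=5b +375.0ms=1b
4) 2250.0ms=6b +321.429ms=6/7b
5) 2571.429ms=48/7b +321.429ms=6/7b
6) 2892.857ms=54/7b +321.429ms=6/7b
7) 3214.286ms=60/7b +321.429ms=6/7b
8) 3535.714ms=66/7b +321.429ms=6/7b
9) 3857.143ms=72/7b +321.429ms=6/7b
10) 4178.571ms=78/7b +321.429ms=6/7b
11) 4500.0ms=12b +1125.0ms=3b
12) 5625.0ms=15b +1125.0ms=3b
13) 6750.0ms=18b +1125.0ms=3b
14) 7875.0ms=21b +1125.0ms=3b
Σ=24b of 24 (160bpm 6/8) — PASS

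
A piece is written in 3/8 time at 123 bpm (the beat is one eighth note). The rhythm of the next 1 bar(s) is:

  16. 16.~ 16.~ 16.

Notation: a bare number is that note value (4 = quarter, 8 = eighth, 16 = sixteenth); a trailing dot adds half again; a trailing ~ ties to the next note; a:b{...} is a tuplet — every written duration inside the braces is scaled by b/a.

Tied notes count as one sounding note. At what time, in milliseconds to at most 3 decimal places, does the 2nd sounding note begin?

note 2 onset = 3/4b = 365.854ms

1. 0.0ms @ 0 + 365.854ms (3/4)
2. 365.854ms @ 3/4 + 1097.561ms (9/4)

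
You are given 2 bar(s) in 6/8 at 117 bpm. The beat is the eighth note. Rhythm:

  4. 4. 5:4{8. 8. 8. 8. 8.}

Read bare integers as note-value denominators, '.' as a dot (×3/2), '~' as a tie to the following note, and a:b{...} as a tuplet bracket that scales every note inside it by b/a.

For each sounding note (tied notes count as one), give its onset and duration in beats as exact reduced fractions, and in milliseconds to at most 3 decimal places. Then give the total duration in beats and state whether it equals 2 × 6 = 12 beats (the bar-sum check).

1) 0.0ms=0b +1538.462ms=3b
2) 1538.462ms=3b +1538.462ms=3b
3) 3076.923ms=6b +615.385ms=6/5b
4) 3692.308ms=36/5b +615.385ms=6/5b
5) 4307.692ms=42/5b +615.385ms=6/5b
6) 4923.077ms=48/5b +615.385ms=6/5b
7) 5538.462ms=54/5b +615.385ms=6/5b
Σ=12b of 12 (117bpm 6/8) — PASS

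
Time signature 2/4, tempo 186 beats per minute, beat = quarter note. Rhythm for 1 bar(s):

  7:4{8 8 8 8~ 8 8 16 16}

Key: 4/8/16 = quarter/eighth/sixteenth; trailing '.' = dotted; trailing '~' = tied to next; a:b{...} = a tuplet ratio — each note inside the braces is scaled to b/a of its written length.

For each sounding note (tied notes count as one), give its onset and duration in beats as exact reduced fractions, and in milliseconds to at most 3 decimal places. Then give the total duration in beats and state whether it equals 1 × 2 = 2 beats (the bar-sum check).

1) 0.0ms=0b +92.166ms=2/7b
2) 92.166ms=2/7b +92.166ms=2/7b
3) 184.332ms=4/7b +92.166ms=2/7b
4) 276.498ms=6/7b +184.332ms=4/7b
5) 460.829ms=10/7b +92.166ms=2/7b
6) 552.995ms=12/7b +46.083ms=1/7b
7) 599.078ms=13/7b +46.083ms=1/7b
Σ=2b of 2 (186bpm 2/4) — PASS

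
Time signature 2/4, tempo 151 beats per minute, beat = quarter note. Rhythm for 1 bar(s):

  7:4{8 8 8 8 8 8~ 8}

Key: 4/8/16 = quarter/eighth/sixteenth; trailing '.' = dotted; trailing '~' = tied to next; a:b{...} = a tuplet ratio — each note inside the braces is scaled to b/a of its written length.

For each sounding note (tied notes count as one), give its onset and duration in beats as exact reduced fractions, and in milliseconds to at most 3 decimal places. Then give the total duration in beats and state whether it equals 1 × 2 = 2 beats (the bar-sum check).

1) 0.0ms=0b +113.529ms=2/7b
2) 113.529ms=2/7b +113.529ms=2/7b
3) 227.058ms=4/7b +113.529ms=2/7b
4) 340.587ms=6/7b +113.529ms=2/7b
5) 454.115ms=8/7b +113.529ms=2/7b
6) 567.644ms=10/7b +227.058ms=4/7b
Σ=2b of 2 (151bpm 2/4) — PASS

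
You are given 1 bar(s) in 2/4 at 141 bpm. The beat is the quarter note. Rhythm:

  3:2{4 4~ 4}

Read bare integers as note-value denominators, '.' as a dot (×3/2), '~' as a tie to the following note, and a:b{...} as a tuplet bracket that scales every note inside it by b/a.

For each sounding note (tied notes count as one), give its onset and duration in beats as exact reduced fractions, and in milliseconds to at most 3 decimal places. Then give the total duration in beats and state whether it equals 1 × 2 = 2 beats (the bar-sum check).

1) 0.0ms=0b +283.688ms=2/3b
2) 283.688ms=2/3b +567.376ms=4/3b
Σ=2b of 2 (141bpm 2/4) — PASS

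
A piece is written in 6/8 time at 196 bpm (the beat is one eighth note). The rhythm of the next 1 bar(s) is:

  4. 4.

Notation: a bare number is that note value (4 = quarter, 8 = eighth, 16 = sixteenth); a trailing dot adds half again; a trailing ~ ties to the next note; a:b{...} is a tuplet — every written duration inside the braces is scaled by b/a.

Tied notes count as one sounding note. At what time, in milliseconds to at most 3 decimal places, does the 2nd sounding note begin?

note 2 onset = 3b = 918.367ms

1. 0.0ms @ 0 + 918.367ms (3)
2. 918.367ms @ 3 + 918.367ms (3)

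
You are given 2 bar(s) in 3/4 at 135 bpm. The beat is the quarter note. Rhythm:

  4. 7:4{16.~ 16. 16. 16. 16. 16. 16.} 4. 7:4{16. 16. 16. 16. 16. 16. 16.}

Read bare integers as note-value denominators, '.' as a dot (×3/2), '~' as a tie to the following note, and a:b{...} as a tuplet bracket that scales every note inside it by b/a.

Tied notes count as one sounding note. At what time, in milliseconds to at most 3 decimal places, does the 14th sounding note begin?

1. 0.0ms @ 0 + 666.667ms (3/2)
2. 666.667ms @ 3/2 + 190.476ms (3/7)
3. 857.143ms @ 27/14 + 95.238ms (3/14)
4. 952.381ms @ 15/7 + 95.238ms (3/14)
5. 1047.619ms @ 33/14 + 95.238ms (3/14)
6. 1142.857ms @ 18/7 + 95.238ms (3/14)
7. 1238.095ms @ 39/14 + 95.238ms (3/14)
8. 1333.333ms @ 3 + 666.667ms (3/2)
9. 2000.0ms @ 9/2 + 95.238ms (3/14)
10. 2095.238ms @ 33/7 + 95.238ms (3/14)
11. 2190.476ms @ 69/14 + 95.238ms (3/14)
12. 2285.714ms @ 36/7 + 95.238ms (3/14)
13. 2380.952ms @ 75/14 + 95.238ms (3/14)
14. 2476.19ms @ 39/7 + 95.238ms (3/14)
15. 2571.429ms @ 81/14 + 95.238ms (3/14)

note 14 onset = 39/7b = 2476.19ms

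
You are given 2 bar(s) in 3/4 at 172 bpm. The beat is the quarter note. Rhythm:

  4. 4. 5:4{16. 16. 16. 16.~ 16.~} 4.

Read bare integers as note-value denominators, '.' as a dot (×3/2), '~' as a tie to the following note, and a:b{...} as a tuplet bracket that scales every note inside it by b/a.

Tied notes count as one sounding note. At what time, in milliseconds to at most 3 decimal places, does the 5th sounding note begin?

1. 0.0ms @ 0 + 523.256ms (3/2)
2. 523.256ms @ 3/2 + 523.256ms (3/2)
3. 1046.512ms @ 3 + 104.651ms (3/10)
4. 1151.163ms @ 33/10 + 104.651ms (3/10)
5. 1255.814ms @ 18/5 + 104.651ms (3/10)
6. 1360.465ms @ 39/10 + 732.558ms (21/10)

note 5 onset = 18/5b = 1255.814ms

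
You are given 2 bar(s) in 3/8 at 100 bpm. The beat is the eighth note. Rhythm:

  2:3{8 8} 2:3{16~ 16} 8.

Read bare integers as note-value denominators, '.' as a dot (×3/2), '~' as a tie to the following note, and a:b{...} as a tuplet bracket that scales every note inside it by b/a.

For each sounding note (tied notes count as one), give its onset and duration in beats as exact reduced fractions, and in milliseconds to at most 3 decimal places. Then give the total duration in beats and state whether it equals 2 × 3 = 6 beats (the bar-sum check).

1) 0.0ms=0b +900.0ms=3/2b
2) 900.0ms=3/2b +900.0ms=3/2b
3) 1800.0ms=3b +900.0ms=3/2b
4) 2700.0ms=9/2b +900.0ms=3/2b
Σ=6b of 6 (100bpm 3/8) — PASS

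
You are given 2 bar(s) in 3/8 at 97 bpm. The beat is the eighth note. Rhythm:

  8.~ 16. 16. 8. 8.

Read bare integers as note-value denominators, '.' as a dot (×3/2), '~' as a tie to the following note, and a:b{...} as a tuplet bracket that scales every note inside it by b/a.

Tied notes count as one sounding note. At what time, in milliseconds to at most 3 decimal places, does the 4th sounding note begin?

1. 0.0ms @ 0 + 1391.753ms (9/4)
2. 1391.753ms @ 9/4 + 463.918ms (3/4)
3. 1855.67ms @ 3 + 927.835ms (3/2)
4. 2783.505ms @ 9/2 + 927.835ms (3/2)

note 4 onset = 9/2b = 2783.505ms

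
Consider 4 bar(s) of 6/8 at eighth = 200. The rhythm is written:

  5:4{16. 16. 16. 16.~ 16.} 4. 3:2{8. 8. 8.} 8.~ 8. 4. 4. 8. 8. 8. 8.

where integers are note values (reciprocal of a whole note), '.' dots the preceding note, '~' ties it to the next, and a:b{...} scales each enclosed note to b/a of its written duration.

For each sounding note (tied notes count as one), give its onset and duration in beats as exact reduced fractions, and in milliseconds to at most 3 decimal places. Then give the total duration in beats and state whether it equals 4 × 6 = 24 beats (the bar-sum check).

1) 0.0ms=0b +180.0ms=3/5b
2) 180.0ms=3/5b +180.0ms=3/5b
3) 360.0ms=6/5b +180.0ms=3/5b
4) 540.0ms=9/5b +360.0ms=6/5b
5) 900.0ms=3b +900.0ms=3b
6) 1800.0ms=6b +300.0ms=1b
7) 2100.0ms=7b +300.0ms=1b
8) 2400.0ms=8b +300.0ms=1b
9) 2700.0ms=9b +900.0ms=3b
10) 3600.0ms=12b +900.0ms=3b
11) 4500.0ms=15b +900.0ms=3b
12) 5400.0ms=18b +450.0ms=3/2b
13) 5850.0ms=39/2b +450.0ms=3/2b
14) 6300.0ms=21b +450.0ms=3/2b
15) 6750.0ms=45/2b +450.0ms=3/2b
Σ=24b of 24 (200bpm 6/8) — PASS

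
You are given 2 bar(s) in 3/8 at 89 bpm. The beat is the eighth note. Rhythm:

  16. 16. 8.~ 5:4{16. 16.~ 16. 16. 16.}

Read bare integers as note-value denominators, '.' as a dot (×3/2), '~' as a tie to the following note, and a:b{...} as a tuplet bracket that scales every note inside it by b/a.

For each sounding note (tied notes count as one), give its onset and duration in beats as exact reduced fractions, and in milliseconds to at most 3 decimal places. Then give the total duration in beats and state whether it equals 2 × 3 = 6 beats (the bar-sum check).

1) 0.0ms=0b +505.618ms=3/4b
2) 505.618ms=3/4b +505.618ms=3/4b
3) 1011.236ms=3/2b +1415.73ms=21/10b
4) 2426.966ms=18/5b +808.989ms=6/5b
5) 3235.955ms=24/5b +404.494ms=3/5b
6) 3640.449ms=27/5b +404.494ms=3/5b
Σ=6b of 6 (89bpm 3/8) — PASS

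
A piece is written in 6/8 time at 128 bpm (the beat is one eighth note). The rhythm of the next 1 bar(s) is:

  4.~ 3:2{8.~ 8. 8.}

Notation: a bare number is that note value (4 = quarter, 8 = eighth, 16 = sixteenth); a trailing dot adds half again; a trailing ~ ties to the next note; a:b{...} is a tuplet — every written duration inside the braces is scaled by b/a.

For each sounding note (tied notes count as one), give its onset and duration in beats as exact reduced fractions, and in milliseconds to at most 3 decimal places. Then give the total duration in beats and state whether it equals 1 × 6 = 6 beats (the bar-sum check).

1) 0.0ms=0b +2343.75ms=5b
2) 2343.75ms=5b +468.75ms=1b
Σ=6b of 6 (128bpm 6/8) — PASS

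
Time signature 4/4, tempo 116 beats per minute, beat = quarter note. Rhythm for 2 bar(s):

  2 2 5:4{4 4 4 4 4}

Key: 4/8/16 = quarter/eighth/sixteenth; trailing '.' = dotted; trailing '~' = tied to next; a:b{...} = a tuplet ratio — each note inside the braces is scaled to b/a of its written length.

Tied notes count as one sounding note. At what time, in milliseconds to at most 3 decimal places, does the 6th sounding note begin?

1. 0.0ms @ 0 + 1034.483ms (2)
2. 1034.483ms @ 2 + 1034.483ms (2)
3. 2068.966ms @ 4 + 413.793ms (4/5)
4. 2482.759ms @ 24/5 + 413.793ms (4/5)
5. 2896.552ms @ 28/5 + 413.793ms (4/5)
6. 3310.345ms @ 32/5 + 413.793ms (4/5)
7. 3724.138ms @ 36/5 + 413.793ms (4/5)

note 6 onset = 32/5b = 3310.345ms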